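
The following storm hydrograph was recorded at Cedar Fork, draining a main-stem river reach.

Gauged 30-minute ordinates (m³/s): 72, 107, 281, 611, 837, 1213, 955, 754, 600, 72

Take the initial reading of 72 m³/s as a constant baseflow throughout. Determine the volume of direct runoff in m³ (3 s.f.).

V ≈ 8.61 × 10^6 m³

Direct-runoff ordinates (Q − Q_b): 0.0, 35.0, 209.0, 539.0, 765.0, 1141.0, 883.0, 682.0, 528.0, 0.0 m³/s.
ΣQ_DR = 4782 m³/s.
With Δt = 0.5 h = 1800 s, V = ΣQ_DR · Δt = 4782 × 1800 = 8.61 × 10^6 m³.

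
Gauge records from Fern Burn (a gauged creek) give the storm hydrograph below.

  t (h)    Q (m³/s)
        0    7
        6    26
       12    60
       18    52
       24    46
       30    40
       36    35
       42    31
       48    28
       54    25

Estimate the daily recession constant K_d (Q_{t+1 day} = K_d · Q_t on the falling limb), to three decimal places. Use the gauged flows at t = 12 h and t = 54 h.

Between t = 12 h and t = 54 h the flow falls from 60 to 25 m³/s over 7×6 h = 42 h.
Per-interval ratio K = (25/60)^(1/7) = 0.8824; K_d = K^(24/6) = 0.606.

K_d ≈ 0.606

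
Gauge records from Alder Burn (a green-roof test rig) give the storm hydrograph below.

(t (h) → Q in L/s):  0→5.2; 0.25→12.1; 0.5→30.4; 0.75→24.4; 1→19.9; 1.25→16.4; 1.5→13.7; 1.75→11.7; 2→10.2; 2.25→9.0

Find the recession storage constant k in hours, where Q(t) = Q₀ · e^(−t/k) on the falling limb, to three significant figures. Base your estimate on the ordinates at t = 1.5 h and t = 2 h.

On the falling limb, Q drops from 13.7 to 10.2 L/s between t = 1.5 h and t = 2 h (Δt = 0.5 h).
k = −Δt / ln(Q₂/Q₁) = −0.5 / ln(10.2/13.7) = 1.69 h.

k ≈ 1.69 h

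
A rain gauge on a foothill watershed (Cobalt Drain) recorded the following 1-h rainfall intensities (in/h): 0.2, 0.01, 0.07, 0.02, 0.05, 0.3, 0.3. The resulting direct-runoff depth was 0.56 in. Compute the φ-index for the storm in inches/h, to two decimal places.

Only the 3 blocks with intensity above φ contribute runoff: 0.2, 0.3, 0.3 in/h.
Σ(I−φ)·Δt = d  ⇒  (0.2+0.3+0.3 − 3φ)·1 = 0.56
φ = (0.8000 − 0.56/1) / 3 = 0.08 in/h.

φ ≈ 0.08 in/h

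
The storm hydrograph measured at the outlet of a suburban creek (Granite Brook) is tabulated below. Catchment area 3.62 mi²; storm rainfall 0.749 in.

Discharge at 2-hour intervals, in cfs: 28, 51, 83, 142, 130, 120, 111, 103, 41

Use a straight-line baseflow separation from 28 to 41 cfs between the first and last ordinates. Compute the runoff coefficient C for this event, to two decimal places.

ΣQ_DR = 498.5 cfs; V = ΣQ_DR·Δt = 3.589 × 10^6 ft³.
Runoff depth d = V / A = 0.4268 in.
C = d / P = 0.4268 / 0.749 = 0.57.

C ≈ 0.57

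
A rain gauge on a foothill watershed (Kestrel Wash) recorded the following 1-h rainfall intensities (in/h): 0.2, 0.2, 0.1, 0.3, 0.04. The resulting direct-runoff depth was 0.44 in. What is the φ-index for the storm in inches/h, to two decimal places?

Only the 4 blocks with intensity above φ contribute runoff: 0.2, 0.2, 0.1, 0.3 in/h.
Σ(I−φ)·Δt = d  ⇒  (0.2+0.2+0.1+0.3 − 4φ)·1 = 0.44
φ = (0.8000 − 0.44/1) / 4 = 0.09 in/h.

φ ≈ 0.09 in/h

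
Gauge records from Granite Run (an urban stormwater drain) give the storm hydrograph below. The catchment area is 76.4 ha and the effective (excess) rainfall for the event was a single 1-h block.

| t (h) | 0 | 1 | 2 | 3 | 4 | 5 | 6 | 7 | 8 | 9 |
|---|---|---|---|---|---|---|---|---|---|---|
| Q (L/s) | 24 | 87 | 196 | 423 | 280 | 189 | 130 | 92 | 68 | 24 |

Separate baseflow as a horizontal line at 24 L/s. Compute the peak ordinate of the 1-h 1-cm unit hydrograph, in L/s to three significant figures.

Direct runoff: 0.0, 63.0, 172.0, 399.0, 256.0, 165.0, 106.0, 68.0, 44.0, 0.0 L/s; ΣQ_DR = 1273 L/s, peak = 399.0 L/s.
Runoff depth d = ΣQ_DR·Δt / A = 1273 × 3600 / (76.4 ha) = 5.998 mm.
The 1-cm UH is the DRH scaled by (10 mm)/d, so U_p = 399.0 × 10/5.998 = 665 L/s.

U_p ≈ 665 L/s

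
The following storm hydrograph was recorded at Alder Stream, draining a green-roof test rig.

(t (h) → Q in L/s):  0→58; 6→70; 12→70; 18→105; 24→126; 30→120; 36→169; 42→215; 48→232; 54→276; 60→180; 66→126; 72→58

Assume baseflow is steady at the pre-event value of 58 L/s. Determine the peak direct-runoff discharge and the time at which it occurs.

Q_p = 218.0 L/s at t = 54 h

Subtracting baseflow gives direct-runoff ordinates: 0.0, 12.0, 12.0, 47.0, 68.0, 62.0, 111.0, 157.0, 174.0, 218.0, 122.0, 68.0, 0.0 L/s.
The maximum is 218.0 L/s, occurring at the reading for t = 54 h.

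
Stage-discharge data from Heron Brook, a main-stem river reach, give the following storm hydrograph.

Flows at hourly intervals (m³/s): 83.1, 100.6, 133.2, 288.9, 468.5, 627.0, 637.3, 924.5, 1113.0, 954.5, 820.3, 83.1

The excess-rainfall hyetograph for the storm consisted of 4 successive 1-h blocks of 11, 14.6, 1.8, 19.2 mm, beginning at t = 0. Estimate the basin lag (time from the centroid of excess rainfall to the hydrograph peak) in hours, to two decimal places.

Centroid of excess rainfall: t_c = Σ P_i·t̄_i / ΣP_i = 2.1266 h (block centres at 0.5, 1.5, 2.5, 3.5 h).
Hydrograph peak occurs at t = 8 h, so basin lag t_L = 8 − 2.1266 = 5.87 h.

t_L ≈ 5.87 h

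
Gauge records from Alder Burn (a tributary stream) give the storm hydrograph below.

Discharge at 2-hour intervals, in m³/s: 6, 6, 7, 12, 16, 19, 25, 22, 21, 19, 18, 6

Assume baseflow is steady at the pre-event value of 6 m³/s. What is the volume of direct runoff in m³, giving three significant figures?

V ≈ 7.56 × 10^5 m³

Direct-runoff ordinates (Q − Q_b): 0.0, 0.0, 1.0, 6.0, 10.0, 13.0, 19.0, 16.0, 15.0, 13.0, 12.0, 0.0 m³/s.
ΣQ_DR = 105.0 m³/s.
With Δt = 2 h = 7200 s, V = ΣQ_DR · Δt = 105.0 × 7200 = 7.56 × 10^5 m³.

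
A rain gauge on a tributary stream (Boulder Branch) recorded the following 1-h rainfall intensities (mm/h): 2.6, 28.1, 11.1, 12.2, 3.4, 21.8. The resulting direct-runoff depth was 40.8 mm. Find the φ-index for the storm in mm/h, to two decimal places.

Only the 4 blocks with intensity above φ contribute runoff: 28.1, 11.1, 12.2, 21.8 mm/h.
Σ(I−φ)·Δt = d  ⇒  (28.1+11.1+12.2+21.8 − 4φ)·1 = 40.8
φ = (73.20 − 40.8/1) / 4 = 8.10 mm/h.

φ ≈ 8.10 mm/h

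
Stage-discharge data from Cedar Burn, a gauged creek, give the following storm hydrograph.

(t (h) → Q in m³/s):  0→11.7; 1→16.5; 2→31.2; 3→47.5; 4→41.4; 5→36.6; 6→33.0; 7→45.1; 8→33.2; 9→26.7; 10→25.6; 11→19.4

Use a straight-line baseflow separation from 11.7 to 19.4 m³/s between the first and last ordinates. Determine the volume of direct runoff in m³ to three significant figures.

V ≈ 6.53 × 10^5 m³

Direct-runoff ordinates (Q − Q_b): 0.00, 4.10, 18.10, 33.70, 26.90, 21.40, 17.10, 28.50, 15.90, 8.70, 6.90, 0.00 m³/s.
ΣQ_DR = 181.3 m³/s.
With Δt = 1 h = 3600 s, V = ΣQ_DR · Δt = 181.3 × 3600 = 6.53 × 10^5 m³.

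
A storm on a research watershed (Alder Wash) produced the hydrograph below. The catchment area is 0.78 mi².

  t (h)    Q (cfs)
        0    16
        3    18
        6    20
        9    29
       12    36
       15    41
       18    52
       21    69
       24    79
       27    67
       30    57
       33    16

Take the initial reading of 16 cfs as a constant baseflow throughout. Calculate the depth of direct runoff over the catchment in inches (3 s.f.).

Direct runoff: 0.0, 2.0, 4.0, 13.0, 20.0, 25.0, 36.0, 53.0, 63.0, 51.0, 41.0, 0.0 cfs; ΣQ_DR = 308.0 cfs.
V = ΣQ_DR · Δt = 308.0 × 10800 s = 3.326 × 10^6 ft³.
Over A = 0.78 mi², depth = V / A = 1.84 in.

d ≈ 1.84 in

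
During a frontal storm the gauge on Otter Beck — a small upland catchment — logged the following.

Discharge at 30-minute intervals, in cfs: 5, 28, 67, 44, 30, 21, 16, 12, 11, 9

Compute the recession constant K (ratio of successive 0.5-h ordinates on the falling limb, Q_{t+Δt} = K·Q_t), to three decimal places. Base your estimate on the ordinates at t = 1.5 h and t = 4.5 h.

K ≈ 0.768

Using the recession-limb readings at t = 1.5 h and t = 4.5 h: Q falls from 44 to 9 cfs over 6 intervals.
K = (Q₂/Q₁)^(1/6) = (9/44)^(1/6) = 0.768.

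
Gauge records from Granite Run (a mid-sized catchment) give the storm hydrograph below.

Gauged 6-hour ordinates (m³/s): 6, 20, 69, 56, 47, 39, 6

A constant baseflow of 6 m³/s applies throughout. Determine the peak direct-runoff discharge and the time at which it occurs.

Q_p = 63.0 m³/s at t = 12 h

Subtracting baseflow gives direct-runoff ordinates: 0.0, 14.0, 63.0, 50.0, 41.0, 33.0, 0.0 m³/s.
The maximum is 63.0 m³/s, occurring at the reading for t = 12 h.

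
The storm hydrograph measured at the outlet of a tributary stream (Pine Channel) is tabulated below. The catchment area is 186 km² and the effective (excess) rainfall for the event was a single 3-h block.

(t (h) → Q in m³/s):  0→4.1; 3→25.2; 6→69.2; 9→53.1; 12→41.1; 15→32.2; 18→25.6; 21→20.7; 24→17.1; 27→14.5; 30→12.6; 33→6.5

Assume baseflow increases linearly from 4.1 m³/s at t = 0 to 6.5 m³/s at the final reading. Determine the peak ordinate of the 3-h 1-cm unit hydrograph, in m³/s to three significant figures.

Direct runoff: 0.00, 20.88, 64.66, 48.35, 36.13, 27.01, 20.19, 15.07, 11.25, 8.44, 6.32, 0.00 m³/s; ΣQ_DR = 258.3 m³/s, peak = 64.66 m³/s.
Runoff depth d = ΣQ_DR·Δt / A = 258.3 × 10800 / (186 km²) = 15.00 mm.
The 1-cm UH is the DRH scaled by (10 mm)/d, so U_p = 64.66 × 10/15.00 = 43.1 m³/s.

U_p ≈ 43.1 m³/s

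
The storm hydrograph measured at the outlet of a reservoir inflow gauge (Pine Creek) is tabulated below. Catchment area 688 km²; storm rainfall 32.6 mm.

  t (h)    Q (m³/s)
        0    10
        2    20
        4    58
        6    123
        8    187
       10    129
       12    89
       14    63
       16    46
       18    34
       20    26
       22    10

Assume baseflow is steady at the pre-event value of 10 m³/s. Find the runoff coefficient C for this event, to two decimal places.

C ≈ 0.22

ΣQ_DR = 675.0 m³/s; V = ΣQ_DR·Δt = 4.860 × 10^6 m³.
Runoff depth d = V / A = 7.064 mm.
C = d / P = 7.064 / 32.6 = 0.22.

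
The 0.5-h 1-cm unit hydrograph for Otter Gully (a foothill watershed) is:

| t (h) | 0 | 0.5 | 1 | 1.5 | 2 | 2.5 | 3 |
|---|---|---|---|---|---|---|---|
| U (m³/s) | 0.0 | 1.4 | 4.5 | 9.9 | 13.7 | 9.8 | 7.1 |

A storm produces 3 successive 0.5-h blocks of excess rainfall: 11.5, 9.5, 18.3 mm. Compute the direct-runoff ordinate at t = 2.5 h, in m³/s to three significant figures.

By discrete convolution, Q_j = Σ (P_i / 10 mm) · U_{j−i}.
At t = 2.5 h (j=5): Q = (11.5/10)·9.8 + (9.5/10)·13.7 + (18.3/10)·9.9 = 42.4 m³/s.

Q ≈ 42.4 m³/s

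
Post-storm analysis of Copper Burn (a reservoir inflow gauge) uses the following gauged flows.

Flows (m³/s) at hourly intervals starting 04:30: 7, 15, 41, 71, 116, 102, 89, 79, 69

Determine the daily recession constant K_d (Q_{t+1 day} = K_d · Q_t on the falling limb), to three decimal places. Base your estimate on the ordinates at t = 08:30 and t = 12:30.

K_d ≈ 0.044

Between t = 08:30 and t = 12:30 the flow falls from 116 to 69 m³/s over 4×1 h = 4 h.
Per-interval ratio K = (69/116)^(1/4) = 0.8782; K_d = K^(24/1) = 0.044.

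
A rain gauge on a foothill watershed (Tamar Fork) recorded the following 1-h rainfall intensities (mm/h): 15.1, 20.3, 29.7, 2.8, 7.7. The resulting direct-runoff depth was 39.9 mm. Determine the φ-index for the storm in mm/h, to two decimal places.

Only the 3 blocks with intensity above φ contribute runoff: 15.1, 20.3, 29.7 mm/h.
Σ(I−φ)·Δt = d  ⇒  (15.1+20.3+29.7 − 3φ)·1 = 39.9
φ = (65.10 − 39.9/1) / 3 = 8.40 mm/h.

φ ≈ 8.40 mm/h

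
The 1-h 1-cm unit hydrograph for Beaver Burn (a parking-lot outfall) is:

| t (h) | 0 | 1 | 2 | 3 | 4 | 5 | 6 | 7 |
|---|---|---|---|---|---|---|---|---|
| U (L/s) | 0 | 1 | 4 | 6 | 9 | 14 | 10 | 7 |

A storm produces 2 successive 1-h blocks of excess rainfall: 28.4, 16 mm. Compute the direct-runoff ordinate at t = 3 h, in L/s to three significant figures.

By discrete convolution, Q_j = Σ (P_i / 10 mm) · U_{j−i}.
At t = 3 h (j=3): Q = (28.4/10)·6 + (16/10)·4 = 23.4 L/s.

Q ≈ 23.4 L/s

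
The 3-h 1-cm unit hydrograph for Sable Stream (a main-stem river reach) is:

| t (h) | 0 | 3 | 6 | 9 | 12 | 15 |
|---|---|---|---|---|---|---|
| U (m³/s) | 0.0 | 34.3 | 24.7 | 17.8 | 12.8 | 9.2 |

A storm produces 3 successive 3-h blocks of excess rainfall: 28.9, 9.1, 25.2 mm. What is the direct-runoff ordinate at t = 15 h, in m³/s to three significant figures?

By discrete convolution, Q_j = Σ (P_i / 10 mm) · U_{j−i}.
At t = 15 h (j=5): Q = (28.9/10)·9.2 + (9.1/10)·12.8 + (25.2/10)·17.8 = 83.1 m³/s.

Q ≈ 83.1 m³/s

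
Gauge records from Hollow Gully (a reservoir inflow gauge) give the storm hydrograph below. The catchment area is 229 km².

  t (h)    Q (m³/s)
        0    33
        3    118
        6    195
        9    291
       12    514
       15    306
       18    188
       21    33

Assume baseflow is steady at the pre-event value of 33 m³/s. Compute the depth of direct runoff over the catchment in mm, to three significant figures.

Direct runoff: 0.0, 85.0, 162.0, 258.0, 481.0, 273.0, 155.0, 0.0 m³/s; ΣQ_DR = 1414 m³/s.
V = ΣQ_DR · Δt = 1414 × 10800 s = 1.527 × 10^7 m³.
Over A = 229 km², depth = V / A = 66.7 mm.

d ≈ 66.7 mm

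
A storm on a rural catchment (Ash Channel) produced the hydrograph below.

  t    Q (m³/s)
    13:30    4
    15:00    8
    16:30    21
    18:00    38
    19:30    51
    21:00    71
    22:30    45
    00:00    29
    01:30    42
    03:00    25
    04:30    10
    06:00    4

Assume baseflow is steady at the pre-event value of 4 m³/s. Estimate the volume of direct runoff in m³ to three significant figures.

Direct-runoff ordinates (Q − Q_b): 0.0, 4.0, 17.0, 34.0, 47.0, 67.0, 41.0, 25.0, 38.0, 21.0, 6.0, 0.0 m³/s.
ΣQ_DR = 300.0 m³/s.
With Δt = 1.5 h = 5400 s, V = ΣQ_DR · Δt = 300.0 × 5400 = 1.62 × 10^6 m³.

V ≈ 1.62 × 10^6 m³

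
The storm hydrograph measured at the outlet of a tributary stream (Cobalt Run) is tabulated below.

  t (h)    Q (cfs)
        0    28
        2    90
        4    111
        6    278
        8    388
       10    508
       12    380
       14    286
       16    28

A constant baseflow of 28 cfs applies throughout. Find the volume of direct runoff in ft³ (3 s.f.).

V ≈ 1.33 × 10^7 ft³

Direct-runoff ordinates (Q − Q_b): 0.0, 62.0, 83.0, 250.0, 360.0, 480.0, 352.0, 258.0, 0.0 cfs.
ΣQ_DR = 1845 cfs.
With Δt = 2 h = 7200 s, V = ΣQ_DR · Δt = 1845 × 7200 = 1.33 × 10^7 ft³.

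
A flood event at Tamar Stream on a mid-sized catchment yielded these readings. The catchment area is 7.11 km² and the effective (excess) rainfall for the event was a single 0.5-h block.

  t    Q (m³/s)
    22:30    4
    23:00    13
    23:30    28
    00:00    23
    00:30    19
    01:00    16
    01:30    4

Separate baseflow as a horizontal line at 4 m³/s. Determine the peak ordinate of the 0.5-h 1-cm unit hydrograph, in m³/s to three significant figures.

Direct runoff: 0.0, 9.0, 24.0, 19.0, 15.0, 12.0, 0.0 m³/s; ΣQ_DR = 79.00 m³/s, peak = 24.0 m³/s.
Runoff depth d = ΣQ_DR·Δt / A = 79.00 × 1800 / (7.11 km²) = 20.00 mm.
The 1-cm UH is the DRH scaled by (10 mm)/d, so U_p = 24.0 × 10/20.00 = 12.0 m³/s.

U_p ≈ 12.0 m³/s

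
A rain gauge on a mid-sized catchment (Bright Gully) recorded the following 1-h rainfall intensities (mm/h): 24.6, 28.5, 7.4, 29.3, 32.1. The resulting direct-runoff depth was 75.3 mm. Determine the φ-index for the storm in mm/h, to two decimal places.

φ ≈ 9.80 mm/h

Only the 4 blocks with intensity above φ contribute runoff: 24.6, 28.5, 29.3, 32.1 mm/h.
Σ(I−φ)·Δt = d  ⇒  (24.6+28.5+29.3+32.1 − 4φ)·1 = 75.3
φ = (114.5 − 75.3/1) / 4 = 9.80 mm/h.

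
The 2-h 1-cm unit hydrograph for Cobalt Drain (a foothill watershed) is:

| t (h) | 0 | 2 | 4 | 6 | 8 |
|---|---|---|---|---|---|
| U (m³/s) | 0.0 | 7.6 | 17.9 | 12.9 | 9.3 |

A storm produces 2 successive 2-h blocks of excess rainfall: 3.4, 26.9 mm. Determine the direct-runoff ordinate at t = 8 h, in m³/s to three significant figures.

By discrete convolution, Q_j = Σ (P_i / 10 mm) · U_{j−i}.
At t = 8 h (j=4): Q = (3.4/10)·9.3 + (26.9/10)·12.9 = 37.9 m³/s.

Q ≈ 37.9 m³/s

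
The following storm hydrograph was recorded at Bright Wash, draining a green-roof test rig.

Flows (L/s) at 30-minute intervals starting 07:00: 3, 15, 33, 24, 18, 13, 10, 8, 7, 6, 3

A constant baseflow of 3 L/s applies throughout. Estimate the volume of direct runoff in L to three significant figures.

Direct-runoff ordinates (Q − Q_b): 0.0, 12.0, 30.0, 21.0, 15.0, 10.0, 7.0, 5.0, 4.0, 3.0, 0.0 L/s.
ΣQ_DR = 107.0 L/s.
With Δt = 0.5 h = 1800 s, V = ΣQ_DR · Δt = 107.0 × 1800 = 1.93 × 10^5 L.

V ≈ 1.93 × 10^5 L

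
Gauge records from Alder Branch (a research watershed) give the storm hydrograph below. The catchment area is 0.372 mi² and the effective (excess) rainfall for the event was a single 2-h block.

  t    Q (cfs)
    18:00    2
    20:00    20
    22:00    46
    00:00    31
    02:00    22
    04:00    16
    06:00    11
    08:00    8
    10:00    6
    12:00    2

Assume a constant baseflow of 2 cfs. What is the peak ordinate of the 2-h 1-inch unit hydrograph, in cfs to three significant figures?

Direct runoff: 0.0, 18.0, 44.0, 29.0, 20.0, 14.0, 9.0, 6.0, 4.0, 0.0 cfs; ΣQ_DR = 144.0 cfs, peak = 44.0 cfs.
Runoff depth d = ΣQ_DR·Δt / A = 144.0 × 7200 / (0.372 mi²) = 1.200 in.
The 1-inch UH is the DRH scaled by (1 in)/d, so U_p = 44.0 × 1/1.200 = 36.7 cfs.

U_p ≈ 36.7 cfs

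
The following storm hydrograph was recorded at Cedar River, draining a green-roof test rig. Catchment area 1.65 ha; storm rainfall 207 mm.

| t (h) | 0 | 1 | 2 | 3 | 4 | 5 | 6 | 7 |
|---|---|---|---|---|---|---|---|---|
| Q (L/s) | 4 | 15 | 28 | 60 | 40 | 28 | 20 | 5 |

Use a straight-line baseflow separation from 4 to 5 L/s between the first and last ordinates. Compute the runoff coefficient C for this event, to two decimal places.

ΣQ_DR = 164.0 L/s; V = ΣQ_DR·Δt = 5.904 × 10^5 L.
Runoff depth d = V / A = 35.78 mm.
C = d / P = 35.78 / 207 = 0.17.

C ≈ 0.17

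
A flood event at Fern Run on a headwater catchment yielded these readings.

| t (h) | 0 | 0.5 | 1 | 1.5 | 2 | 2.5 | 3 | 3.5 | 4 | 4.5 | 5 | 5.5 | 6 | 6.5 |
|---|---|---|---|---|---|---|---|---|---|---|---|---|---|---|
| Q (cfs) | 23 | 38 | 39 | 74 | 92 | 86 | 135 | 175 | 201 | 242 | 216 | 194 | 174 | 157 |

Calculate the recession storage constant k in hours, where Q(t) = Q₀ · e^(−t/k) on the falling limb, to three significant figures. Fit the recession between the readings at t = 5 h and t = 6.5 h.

k ≈ 4.70 h

On the falling limb, Q drops from 216 to 157 cfs between t = 5 h and t = 6.5 h (Δt = 1.5 h).
k = −Δt / ln(Q₂/Q₁) = −1.5 / ln(157/216) = 4.70 h.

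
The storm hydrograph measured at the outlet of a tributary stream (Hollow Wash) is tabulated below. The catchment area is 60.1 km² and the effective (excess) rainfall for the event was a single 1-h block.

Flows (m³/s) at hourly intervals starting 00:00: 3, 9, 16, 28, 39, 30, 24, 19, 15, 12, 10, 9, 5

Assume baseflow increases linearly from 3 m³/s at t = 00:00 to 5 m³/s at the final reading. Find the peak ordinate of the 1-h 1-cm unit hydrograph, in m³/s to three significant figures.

Direct runoff: 0.00, 5.83, 12.67, 24.50, 35.33, 26.17, 20.00, 14.83, 10.67, 7.50, 5.33, 4.17, 0.00 m³/s; ΣQ_DR = 167.0 m³/s, peak = 35.33 m³/s.
Runoff depth d = ΣQ_DR·Δt / A = 167.0 × 3600 / (60.1 km²) = 10.00 mm.
The 1-cm UH is the DRH scaled by (10 mm)/d, so U_p = 35.33 × 10/10.00 = 35.3 m³/s.

U_p ≈ 35.3 m³/s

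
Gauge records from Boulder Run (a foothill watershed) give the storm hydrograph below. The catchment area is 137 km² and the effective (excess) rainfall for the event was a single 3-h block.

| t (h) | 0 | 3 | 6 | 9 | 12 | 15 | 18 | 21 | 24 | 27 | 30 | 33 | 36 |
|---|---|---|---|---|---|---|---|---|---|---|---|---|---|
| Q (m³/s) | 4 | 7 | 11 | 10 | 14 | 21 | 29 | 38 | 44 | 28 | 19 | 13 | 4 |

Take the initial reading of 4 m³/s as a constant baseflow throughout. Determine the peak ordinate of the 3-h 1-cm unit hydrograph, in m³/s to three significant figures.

Direct runoff: 0.0, 3.0, 7.0, 6.0, 10.0, 17.0, 25.0, 34.0, 40.0, 24.0, 15.0, 9.0, 0.0 m³/s; ΣQ_DR = 190.0 m³/s, peak = 40.0 m³/s.
Runoff depth d = ΣQ_DR·Δt / A = 190.0 × 10800 / (137 km²) = 14.98 mm.
The 1-cm UH is the DRH scaled by (10 mm)/d, so U_p = 40.0 × 10/14.98 = 26.7 m³/s.

U_p ≈ 26.7 m³/s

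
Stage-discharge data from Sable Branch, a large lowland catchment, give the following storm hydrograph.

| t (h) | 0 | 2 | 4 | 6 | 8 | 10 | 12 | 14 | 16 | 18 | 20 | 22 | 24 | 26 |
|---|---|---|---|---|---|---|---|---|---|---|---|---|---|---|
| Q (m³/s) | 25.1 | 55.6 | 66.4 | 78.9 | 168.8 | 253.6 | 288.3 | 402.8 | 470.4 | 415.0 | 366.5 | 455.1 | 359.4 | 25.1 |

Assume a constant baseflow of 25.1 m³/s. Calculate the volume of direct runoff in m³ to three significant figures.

V ≈ 2.22 × 10^7 m³

Direct-runoff ordinates (Q − Q_b): 0.0, 30.5, 41.3, 53.8, 143.7, 228.5, 263.2, 377.7, 445.3, 389.9, 341.4, 430.0, 334.3, 0.0 m³/s.
ΣQ_DR = 3080 m³/s.
With Δt = 2 h = 7200 s, V = ΣQ_DR · Δt = 3080 × 7200 = 2.22 × 10^7 m³.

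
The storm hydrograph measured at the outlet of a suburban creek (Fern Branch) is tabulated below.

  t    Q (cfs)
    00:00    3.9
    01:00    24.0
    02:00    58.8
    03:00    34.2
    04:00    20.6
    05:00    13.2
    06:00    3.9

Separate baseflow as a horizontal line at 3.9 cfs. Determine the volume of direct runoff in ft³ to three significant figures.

V ≈ 4.73 × 10^5 ft³

Direct-runoff ordinates (Q − Q_b): 0.0, 20.1, 54.9, 30.3, 16.7, 9.3, 0.0 cfs.
ΣQ_DR = 131.3 cfs.
With Δt = 1 h = 3600 s, V = ΣQ_DR · Δt = 131.3 × 3600 = 4.73 × 10^5 ft³.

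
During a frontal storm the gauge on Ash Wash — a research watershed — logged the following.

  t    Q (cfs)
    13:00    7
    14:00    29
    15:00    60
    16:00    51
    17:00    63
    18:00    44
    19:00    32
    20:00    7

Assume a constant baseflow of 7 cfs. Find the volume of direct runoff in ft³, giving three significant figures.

V ≈ 8.53 × 10^5 ft³

Direct-runoff ordinates (Q − Q_b): 0.0, 22.0, 53.0, 44.0, 56.0, 37.0, 25.0, 0.0 cfs.
ΣQ_DR = 237.0 cfs.
With Δt = 1 h = 3600 s, V = ΣQ_DR · Δt = 237.0 × 3600 = 8.53 × 10^5 ft³.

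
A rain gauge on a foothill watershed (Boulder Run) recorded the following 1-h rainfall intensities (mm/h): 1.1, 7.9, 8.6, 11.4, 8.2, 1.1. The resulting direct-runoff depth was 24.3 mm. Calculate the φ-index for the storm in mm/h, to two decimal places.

φ ≈ 2.95 mm/h

Only the 4 blocks with intensity above φ contribute runoff: 7.9, 8.6, 11.4, 8.2 mm/h.
Σ(I−φ)·Δt = d  ⇒  (7.9+8.6+11.4+8.2 − 4φ)·1 = 24.3
φ = (36.10 − 24.3/1) / 4 = 2.95 mm/h.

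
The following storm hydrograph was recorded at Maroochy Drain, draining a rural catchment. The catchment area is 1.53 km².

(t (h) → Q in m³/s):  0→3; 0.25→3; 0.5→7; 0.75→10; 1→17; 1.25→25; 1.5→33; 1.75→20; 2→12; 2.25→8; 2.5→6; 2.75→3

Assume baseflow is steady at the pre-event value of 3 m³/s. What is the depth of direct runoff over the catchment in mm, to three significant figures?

d ≈ 65.3 mm

Direct runoff: 0.0, 0.0, 4.0, 7.0, 14.0, 22.0, 30.0, 17.0, 9.0, 5.0, 3.0, 0.0 m³/s; ΣQ_DR = 111.0 m³/s.
V = ΣQ_DR · Δt = 111.0 × 900 s = 99900 m³.
Over A = 1.53 km², depth = V / A = 65.3 mm.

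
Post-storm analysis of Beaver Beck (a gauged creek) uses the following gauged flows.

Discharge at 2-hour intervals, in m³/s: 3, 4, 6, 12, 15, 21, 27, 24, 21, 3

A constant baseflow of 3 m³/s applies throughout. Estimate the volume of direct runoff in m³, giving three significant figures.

Direct-runoff ordinates (Q − Q_b): 0.0, 1.0, 3.0, 9.0, 12.0, 18.0, 24.0, 21.0, 18.0, 0.0 m³/s.
ΣQ_DR = 106.0 m³/s.
With Δt = 2 h = 7200 s, V = ΣQ_DR · Δt = 106.0 × 7200 = 7.63 × 10^5 m³.

V ≈ 7.63 × 10^5 m³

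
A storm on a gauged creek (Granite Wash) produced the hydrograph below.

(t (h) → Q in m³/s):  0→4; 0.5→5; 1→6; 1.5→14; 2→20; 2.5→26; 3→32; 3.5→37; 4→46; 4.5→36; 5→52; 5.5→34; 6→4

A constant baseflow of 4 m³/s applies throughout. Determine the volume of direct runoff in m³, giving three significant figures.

V ≈ 4.75 × 10^5 m³

Direct-runoff ordinates (Q − Q_b): 0.0, 1.0, 2.0, 10.0, 16.0, 22.0, 28.0, 33.0, 42.0, 32.0, 48.0, 30.0, 0.0 m³/s.
ΣQ_DR = 264.0 m³/s.
With Δt = 0.5 h = 1800 s, V = ΣQ_DR · Δt = 264.0 × 1800 = 4.75 × 10^5 m³.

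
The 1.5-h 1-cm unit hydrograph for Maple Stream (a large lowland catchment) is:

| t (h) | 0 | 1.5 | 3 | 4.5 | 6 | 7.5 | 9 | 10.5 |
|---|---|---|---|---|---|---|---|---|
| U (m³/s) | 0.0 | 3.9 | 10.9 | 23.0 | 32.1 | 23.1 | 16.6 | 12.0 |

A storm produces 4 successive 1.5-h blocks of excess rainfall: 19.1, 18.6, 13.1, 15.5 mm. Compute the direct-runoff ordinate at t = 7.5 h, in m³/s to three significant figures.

Q ≈ 151 m³/s

By discrete convolution, Q_j = Σ (P_i / 10 mm) · U_{j−i}.
At t = 7.5 h (j=5): Q = (19.1/10)·23.1 + (18.6/10)·32.1 + (13.1/10)·23.0 + (15.5/10)·10.9 = 151 m³/s.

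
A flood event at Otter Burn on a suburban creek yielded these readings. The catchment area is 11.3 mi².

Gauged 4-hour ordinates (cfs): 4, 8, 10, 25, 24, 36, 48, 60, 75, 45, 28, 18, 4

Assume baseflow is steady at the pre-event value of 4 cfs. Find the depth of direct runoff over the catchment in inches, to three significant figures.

d ≈ 0.183 in

Direct runoff: 0.0, 4.0, 6.0, 21.0, 20.0, 32.0, 44.0, 56.0, 71.0, 41.0, 24.0, 14.0, 0.0 cfs; ΣQ_DR = 333.0 cfs.
V = ΣQ_DR · Δt = 333.0 × 14400 s = 4.795 × 10^6 ft³.
Over A = 11.3 mi², depth = V / A = 0.183 in.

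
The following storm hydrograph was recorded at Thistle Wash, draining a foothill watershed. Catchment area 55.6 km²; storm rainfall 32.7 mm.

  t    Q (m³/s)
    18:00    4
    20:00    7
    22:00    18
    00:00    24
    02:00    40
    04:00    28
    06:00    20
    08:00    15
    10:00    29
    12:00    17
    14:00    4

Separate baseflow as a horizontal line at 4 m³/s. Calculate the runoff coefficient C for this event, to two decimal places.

C ≈ 0.64

ΣQ_DR = 162.0 m³/s; V = ΣQ_DR·Δt = 1.166 × 10^6 m³.
Runoff depth d = V / A = 20.98 mm.
C = d / P = 20.98 / 32.7 = 0.64.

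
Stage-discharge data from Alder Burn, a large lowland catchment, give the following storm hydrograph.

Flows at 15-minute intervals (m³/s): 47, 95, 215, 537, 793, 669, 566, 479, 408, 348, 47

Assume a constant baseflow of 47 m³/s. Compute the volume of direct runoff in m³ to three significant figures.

V ≈ 3.32 × 10^6 m³

Direct-runoff ordinates (Q − Q_b): 0.0, 48.0, 168.0, 490.0, 746.0, 622.0, 519.0, 432.0, 361.0, 301.0, 0.0 m³/s.
ΣQ_DR = 3687 m³/s.
With Δt = 0.25 h = 900 s, V = ΣQ_DR · Δt = 3687 × 900 = 3.32 × 10^6 m³.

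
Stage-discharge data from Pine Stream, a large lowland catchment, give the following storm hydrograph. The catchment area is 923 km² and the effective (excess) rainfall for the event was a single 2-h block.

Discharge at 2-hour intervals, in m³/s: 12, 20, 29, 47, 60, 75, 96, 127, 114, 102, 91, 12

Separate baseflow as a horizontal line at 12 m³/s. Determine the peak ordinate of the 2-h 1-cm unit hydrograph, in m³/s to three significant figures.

U_p ≈ 230 m³/s

Direct runoff: 0.0, 8.0, 17.0, 35.0, 48.0, 63.0, 84.0, 115.0, 102.0, 90.0, 79.0, 0.0 m³/s; ΣQ_DR = 641.0 m³/s, peak = 115.0 m³/s.
Runoff depth d = ΣQ_DR·Δt / A = 641.0 × 7200 / (923 km²) = 5.000 mm.
The 1-cm UH is the DRH scaled by (10 mm)/d, so U_p = 115.0 × 10/5.000 = 230 m³/s.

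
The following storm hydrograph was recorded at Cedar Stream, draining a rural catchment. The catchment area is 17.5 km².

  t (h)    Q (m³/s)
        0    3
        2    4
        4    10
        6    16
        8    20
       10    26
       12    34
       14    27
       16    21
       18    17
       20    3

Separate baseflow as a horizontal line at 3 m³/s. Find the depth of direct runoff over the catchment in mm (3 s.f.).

Direct runoff: 0.0, 1.0, 7.0, 13.0, 17.0, 23.0, 31.0, 24.0, 18.0, 14.0, 0.0 m³/s; ΣQ_DR = 148.0 m³/s.
V = ΣQ_DR · Δt = 148.0 × 7200 s = 1.066 × 10^6 m³.
Over A = 17.5 km², depth = V / A = 60.9 mm.

d ≈ 60.9 mm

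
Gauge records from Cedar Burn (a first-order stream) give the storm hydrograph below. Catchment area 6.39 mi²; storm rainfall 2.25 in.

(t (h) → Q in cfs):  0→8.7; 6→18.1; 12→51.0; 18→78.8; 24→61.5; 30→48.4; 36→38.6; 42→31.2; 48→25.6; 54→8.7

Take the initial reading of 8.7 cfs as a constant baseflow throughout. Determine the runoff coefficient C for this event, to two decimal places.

ΣQ_DR = 283.6 cfs; V = ΣQ_DR·Δt = 6.126 × 10^6 ft³.
Runoff depth d = V / A = 0.4126 in.
C = d / P = 0.4126 / 2.25 = 0.18.

C ≈ 0.18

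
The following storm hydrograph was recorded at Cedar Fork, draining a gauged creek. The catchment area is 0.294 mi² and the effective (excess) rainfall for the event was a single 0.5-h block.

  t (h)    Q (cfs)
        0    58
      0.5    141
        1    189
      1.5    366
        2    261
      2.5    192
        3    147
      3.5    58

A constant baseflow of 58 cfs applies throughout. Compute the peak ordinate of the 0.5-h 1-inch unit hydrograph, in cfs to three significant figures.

U_p ≈ 123 cfs

Direct runoff: 0.0, 83.0, 131.0, 308.0, 203.0, 134.0, 89.0, 0.0 cfs; ΣQ_DR = 948.0 cfs, peak = 308.0 cfs.
Runoff depth d = ΣQ_DR·Δt / A = 948.0 × 1800 / (0.294 mi²) = 2.498 in.
The 1-inch UH is the DRH scaled by (1 in)/d, so U_p = 308.0 × 1/2.498 = 123 cfs.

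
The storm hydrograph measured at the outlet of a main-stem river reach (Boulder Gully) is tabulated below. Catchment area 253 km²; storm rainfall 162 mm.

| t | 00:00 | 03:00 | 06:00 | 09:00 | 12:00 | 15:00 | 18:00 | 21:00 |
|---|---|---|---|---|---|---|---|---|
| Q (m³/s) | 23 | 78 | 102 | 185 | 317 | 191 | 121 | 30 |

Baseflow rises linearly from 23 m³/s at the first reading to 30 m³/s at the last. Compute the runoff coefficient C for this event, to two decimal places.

ΣQ_DR = 835.0 m³/s; V = ΣQ_DR·Δt = 9.018 × 10^6 m³.
Runoff depth d = V / A = 35.64 mm.
C = d / P = 35.64 / 162 = 0.22.

C ≈ 0.22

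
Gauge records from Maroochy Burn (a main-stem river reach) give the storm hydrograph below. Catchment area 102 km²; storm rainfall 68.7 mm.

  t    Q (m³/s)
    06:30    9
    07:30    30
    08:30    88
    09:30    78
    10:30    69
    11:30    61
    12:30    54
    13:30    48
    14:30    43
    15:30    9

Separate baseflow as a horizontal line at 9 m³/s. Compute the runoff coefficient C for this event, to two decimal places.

C ≈ 0.20

ΣQ_DR = 399.0 m³/s; V = ΣQ_DR·Δt = 1.436 × 10^6 m³.
Runoff depth d = V / A = 14.08 mm.
C = d / P = 14.08 / 68.7 = 0.20.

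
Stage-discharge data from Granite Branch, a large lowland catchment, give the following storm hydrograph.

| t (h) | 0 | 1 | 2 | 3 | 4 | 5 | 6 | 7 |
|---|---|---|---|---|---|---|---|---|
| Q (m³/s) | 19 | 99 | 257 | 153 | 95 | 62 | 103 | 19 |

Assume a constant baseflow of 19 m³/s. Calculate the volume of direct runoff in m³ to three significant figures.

V ≈ 2.36 × 10^6 m³

Direct-runoff ordinates (Q − Q_b): 0.0, 80.0, 238.0, 134.0, 76.0, 43.0, 84.0, 0.0 m³/s.
ΣQ_DR = 655.0 m³/s.
With Δt = 1 h = 3600 s, V = ΣQ_DR · Δt = 655.0 × 3600 = 2.36 × 10^6 m³.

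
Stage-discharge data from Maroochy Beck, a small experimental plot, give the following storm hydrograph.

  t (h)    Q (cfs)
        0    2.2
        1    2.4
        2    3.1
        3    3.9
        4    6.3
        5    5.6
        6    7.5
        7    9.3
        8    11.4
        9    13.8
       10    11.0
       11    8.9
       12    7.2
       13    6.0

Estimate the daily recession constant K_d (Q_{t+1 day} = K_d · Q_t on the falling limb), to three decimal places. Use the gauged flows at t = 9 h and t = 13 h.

Between t = 9 h and t = 13 h the flow falls from 13.8 to 6.0 cfs over 4×1 h = 4 h.
Per-interval ratio K = (6.0/13.8)^(1/4) = 0.8120; K_d = K^(24/1) = 0.007.

K_d ≈ 0.007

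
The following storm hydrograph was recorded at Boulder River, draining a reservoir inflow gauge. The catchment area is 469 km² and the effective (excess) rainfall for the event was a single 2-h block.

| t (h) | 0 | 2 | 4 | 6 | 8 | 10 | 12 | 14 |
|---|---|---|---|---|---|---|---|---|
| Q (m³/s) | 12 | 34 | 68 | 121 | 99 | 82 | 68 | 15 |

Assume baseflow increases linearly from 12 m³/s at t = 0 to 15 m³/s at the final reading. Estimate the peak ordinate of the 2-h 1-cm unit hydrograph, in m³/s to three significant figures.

Direct runoff: 0.00, 21.57, 55.14, 107.71, 85.29, 67.86, 53.43, 0.00 m³/s; ΣQ_DR = 391.0 m³/s, peak = 107.71 m³/s.
Runoff depth d = ΣQ_DR·Δt / A = 391.0 × 7200 / (469 km²) = 6.003 mm.
The 1-cm UH is the DRH scaled by (10 mm)/d, so U_p = 107.71 × 10/6.003 = 179 m³/s.

U_p ≈ 179 m³/s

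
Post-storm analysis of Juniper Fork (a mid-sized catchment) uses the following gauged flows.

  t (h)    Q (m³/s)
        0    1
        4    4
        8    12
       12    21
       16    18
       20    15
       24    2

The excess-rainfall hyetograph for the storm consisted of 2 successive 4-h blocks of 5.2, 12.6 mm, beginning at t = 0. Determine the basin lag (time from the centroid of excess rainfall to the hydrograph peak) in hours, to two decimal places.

Centroid of excess rainfall: t_c = Σ P_i·t̄_i / ΣP_i = 4.8315 h (block centres at 2, 6 h).
Hydrograph peak occurs at t = 12 h, so basin lag t_L = 12 − 4.8315 = 7.17 h.

t_L ≈ 7.17 h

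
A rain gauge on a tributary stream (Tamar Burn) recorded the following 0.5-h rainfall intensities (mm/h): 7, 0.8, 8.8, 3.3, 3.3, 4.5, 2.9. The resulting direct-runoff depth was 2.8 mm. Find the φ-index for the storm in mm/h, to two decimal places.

Only the 2 blocks with intensity above φ contribute runoff: 7, 8.8 mm/h.
Σ(I−φ)·Δt = d  ⇒  (7+8.8 − 2φ)·0.5 = 2.8
φ = (15.80 − 2.8/0.5) / 2 = 5.10 mm/h.

φ ≈ 5.10 mm/h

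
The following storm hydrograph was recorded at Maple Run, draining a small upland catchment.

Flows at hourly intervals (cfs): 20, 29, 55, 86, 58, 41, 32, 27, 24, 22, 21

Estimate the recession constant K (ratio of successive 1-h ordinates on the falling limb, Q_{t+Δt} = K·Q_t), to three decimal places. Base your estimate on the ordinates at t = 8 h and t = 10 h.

Using the recession-limb readings at t = 8 h and t = 10 h: Q falls from 24 to 21 cfs over 2 intervals.
K = (Q₂/Q₁)^(1/2) = (21/24)^(1/2) = 0.935.

K ≈ 0.935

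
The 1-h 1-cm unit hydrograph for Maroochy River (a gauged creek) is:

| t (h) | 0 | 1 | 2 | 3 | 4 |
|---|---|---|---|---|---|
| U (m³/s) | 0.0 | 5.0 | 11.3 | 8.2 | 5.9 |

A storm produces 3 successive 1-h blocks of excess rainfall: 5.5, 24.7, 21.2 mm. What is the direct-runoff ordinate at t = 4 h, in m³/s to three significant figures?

Q ≈ 47.5 m³/s

By discrete convolution, Q_j = Σ (P_i / 10 mm) · U_{j−i}.
At t = 4 h (j=4): Q = (5.5/10)·5.9 + (24.7/10)·8.2 + (21.2/10)·11.3 = 47.5 m³/s.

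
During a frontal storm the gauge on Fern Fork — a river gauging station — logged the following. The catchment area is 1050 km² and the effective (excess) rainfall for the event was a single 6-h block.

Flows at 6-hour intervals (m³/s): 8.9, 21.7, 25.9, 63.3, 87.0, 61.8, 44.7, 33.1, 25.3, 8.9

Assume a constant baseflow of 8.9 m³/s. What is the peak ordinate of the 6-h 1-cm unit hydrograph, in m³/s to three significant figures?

U_p ≈ 130 m³/s

Direct runoff: 0.0, 12.8, 17.0, 54.4, 78.1, 52.9, 35.8, 24.2, 16.4, 0.0 m³/s; ΣQ_DR = 291.6 m³/s, peak = 78.1 m³/s.
Runoff depth d = ΣQ_DR·Δt / A = 291.6 × 21600 / (1050 km²) = 5.999 mm.
The 1-cm UH is the DRH scaled by (10 mm)/d, so U_p = 78.1 × 10/5.999 = 130 m³/s.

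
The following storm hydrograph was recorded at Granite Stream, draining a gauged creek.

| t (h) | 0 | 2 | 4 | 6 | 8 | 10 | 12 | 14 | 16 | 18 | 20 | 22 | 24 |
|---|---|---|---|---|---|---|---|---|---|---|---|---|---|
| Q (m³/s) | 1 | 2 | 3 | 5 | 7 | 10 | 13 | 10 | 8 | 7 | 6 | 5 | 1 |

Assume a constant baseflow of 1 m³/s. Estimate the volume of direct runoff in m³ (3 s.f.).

Direct-runoff ordinates (Q − Q_b): 0.0, 1.0, 2.0, 4.0, 6.0, 9.0, 12.0, 9.0, 7.0, 6.0, 5.0, 4.0, 0.0 m³/s.
ΣQ_DR = 65.00 m³/s.
With Δt = 2 h = 7200 s, V = ΣQ_DR · Δt = 65.00 × 7200 = 4.68 × 10^5 m³.

V ≈ 4.68 × 10^5 m³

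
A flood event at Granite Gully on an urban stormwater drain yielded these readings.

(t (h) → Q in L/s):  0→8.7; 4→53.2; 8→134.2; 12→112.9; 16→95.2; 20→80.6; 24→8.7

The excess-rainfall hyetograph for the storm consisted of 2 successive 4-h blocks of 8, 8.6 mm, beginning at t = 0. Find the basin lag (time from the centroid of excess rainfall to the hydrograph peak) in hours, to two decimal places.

Centroid of excess rainfall: t_c = Σ P_i·t̄_i / ΣP_i = 4.0723 h (block centres at 2, 6 h).
Hydrograph peak occurs at t = 8 h, so basin lag t_L = 8 − 4.0723 = 3.93 h.

t_L ≈ 3.93 h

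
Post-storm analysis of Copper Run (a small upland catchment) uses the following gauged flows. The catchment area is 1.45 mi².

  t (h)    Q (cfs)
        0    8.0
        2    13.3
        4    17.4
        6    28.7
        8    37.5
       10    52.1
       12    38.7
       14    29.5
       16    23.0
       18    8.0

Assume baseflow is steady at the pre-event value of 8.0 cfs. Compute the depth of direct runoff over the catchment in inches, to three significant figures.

Direct runoff: 0.0, 5.3, 9.4, 20.7, 29.5, 44.1, 30.7, 21.5, 15.0, 0.0 cfs; ΣQ_DR = 176.2 cfs.
V = ΣQ_DR · Δt = 176.2 × 7200 s = 1.269 × 10^6 ft³.
Over A = 1.45 mi², depth = V / A = 0.377 in.

d ≈ 0.377 in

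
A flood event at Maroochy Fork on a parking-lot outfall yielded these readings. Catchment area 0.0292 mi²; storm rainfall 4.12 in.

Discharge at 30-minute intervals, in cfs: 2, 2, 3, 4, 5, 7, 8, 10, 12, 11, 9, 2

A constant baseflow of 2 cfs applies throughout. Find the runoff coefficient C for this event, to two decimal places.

ΣQ_DR = 51.00 cfs; V = ΣQ_DR·Δt = 91800 ft³.
Runoff depth d = V / A = 1.353 in.
C = d / P = 1.353 / 4.12 = 0.33.

C ≈ 0.33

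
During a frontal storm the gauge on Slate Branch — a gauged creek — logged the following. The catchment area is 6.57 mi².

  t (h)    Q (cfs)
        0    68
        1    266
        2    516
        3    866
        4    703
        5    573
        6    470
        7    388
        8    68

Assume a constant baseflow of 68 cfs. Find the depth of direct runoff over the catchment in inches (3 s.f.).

Direct runoff: 0.0, 198.0, 448.0, 798.0, 635.0, 505.0, 402.0, 320.0, 0.0 cfs; ΣQ_DR = 3306 cfs.
V = ΣQ_DR · Δt = 3306 × 3600 s = 1.190 × 10^7 ft³.
Over A = 6.57 mi², depth = V / A = 0.780 in.

d ≈ 0.780 in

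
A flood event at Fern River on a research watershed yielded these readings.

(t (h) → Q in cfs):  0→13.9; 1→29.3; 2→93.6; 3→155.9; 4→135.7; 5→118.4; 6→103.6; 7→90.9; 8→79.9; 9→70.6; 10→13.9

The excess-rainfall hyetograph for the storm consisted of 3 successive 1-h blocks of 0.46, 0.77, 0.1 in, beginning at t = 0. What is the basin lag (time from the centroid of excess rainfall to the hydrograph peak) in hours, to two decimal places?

Centroid of excess rainfall: t_c = Σ P_i·t̄_i / ΣP_i = 1.2293 h (block centres at 0.5, 1.5, 2.5 h).
Hydrograph peak occurs at t = 3 h, so basin lag t_L = 3 − 1.2293 = 1.77 h.

t_L ≈ 1.77 h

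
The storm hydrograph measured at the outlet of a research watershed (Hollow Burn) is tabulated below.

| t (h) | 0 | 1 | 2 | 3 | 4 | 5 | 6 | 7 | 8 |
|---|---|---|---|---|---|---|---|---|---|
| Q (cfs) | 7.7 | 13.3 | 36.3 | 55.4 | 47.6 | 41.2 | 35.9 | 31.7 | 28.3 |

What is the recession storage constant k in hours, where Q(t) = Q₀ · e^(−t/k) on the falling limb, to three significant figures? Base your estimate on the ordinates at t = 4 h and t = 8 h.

k ≈ 7.69 h

On the falling limb, Q drops from 47.6 to 28.3 cfs between t = 4 h and t = 8 h (Δt = 4 h).
k = −Δt / ln(Q₂/Q₁) = −4 / ln(28.3/47.6) = 7.69 h.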